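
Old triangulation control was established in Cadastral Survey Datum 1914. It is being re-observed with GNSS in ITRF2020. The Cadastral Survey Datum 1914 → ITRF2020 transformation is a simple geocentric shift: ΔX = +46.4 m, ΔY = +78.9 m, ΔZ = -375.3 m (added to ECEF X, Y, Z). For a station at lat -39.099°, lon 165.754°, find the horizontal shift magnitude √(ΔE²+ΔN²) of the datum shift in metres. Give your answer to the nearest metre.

320 m

The local east axis at (φ, λ) is (−sin λ, cos λ, 0), so ΔE = −sin(165.754°)·46.4 + cos(165.754°)·78.9 = -87.89 m.
The local north axis is (−sin φ cos λ, −sin φ sin λ, cos φ), giving ΔN = -28.363 + 12.245 − 291.254 = -307.37 m.
Horizontal magnitude = √(ΔE² + ΔN²) = √((-87.89)² + (-307.37)²) = 319.69 m.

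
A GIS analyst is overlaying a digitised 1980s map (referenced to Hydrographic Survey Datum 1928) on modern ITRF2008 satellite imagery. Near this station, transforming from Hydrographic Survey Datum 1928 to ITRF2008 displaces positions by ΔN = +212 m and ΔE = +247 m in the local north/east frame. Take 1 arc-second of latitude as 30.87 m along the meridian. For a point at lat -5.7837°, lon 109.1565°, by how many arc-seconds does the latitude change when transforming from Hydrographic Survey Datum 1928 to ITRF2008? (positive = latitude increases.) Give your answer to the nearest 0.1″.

1″ of latitude = 30.87 m, so Δφ = 212.0 / 30.87 = 6.868″.

Δφ = 6.9″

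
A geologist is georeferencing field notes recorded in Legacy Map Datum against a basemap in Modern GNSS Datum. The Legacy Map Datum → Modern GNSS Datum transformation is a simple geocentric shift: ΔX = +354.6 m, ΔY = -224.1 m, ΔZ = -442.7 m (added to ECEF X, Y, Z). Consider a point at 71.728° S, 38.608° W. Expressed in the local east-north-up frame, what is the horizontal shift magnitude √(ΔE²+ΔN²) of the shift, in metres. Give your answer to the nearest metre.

At φ = -71.728°, λ = -38.608°: sin φ = -0.949579, cos φ = 0.313528, sin λ = -0.623989, cos λ = 0.781433.
ΔE = −sin λ·ΔX + cos λ·ΔY = −(-0.623989)·(354.6) + (0.781433)·(-224.1) = 46.15 m.
ΔN = −sin φ cos λ·ΔX − sin φ sin λ·ΔY + cos φ·ΔZ = −(-0.949579)(0.781433)(354.6) − (-0.949579)(-0.623989)(-224.1) + (0.313528)(-442.7) = 257.11 m.
Horizontal magnitude = √(ΔE² + ΔN²) = √(46.15² + 257.11²) = 261.22 m.

261 m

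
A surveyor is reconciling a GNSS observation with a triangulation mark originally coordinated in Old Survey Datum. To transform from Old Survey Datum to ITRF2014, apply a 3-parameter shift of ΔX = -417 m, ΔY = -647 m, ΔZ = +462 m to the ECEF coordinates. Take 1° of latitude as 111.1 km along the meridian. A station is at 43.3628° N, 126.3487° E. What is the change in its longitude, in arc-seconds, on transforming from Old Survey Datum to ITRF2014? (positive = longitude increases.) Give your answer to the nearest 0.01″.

Δλ = 32.06″

sin φ = 0.686616, cos φ = 0.727021, sin λ = 0.805425, cos λ = -0.592698.
East component: ΔE = −sin λ·ΔX + cos λ·ΔY = −(0.805425)(-417) + (-0.592698)(-647) = 719.34 m.
1° of latitude spans 111100 m; at latitude φ, 1° of longitude spans that × cos φ = 80772.0 m, so Δλ = 719.34 / 80772.0 × 3600 = 32.061″.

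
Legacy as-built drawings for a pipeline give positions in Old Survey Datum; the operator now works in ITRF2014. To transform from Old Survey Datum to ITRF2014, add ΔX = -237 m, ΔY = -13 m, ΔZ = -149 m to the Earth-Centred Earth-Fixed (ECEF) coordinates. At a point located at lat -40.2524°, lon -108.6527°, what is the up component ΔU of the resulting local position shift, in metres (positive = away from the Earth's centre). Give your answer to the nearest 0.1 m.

ΔU = 163.5 m

The local up (radial) axis is (cos φ cos λ, cos φ sin λ, sin φ), giving ΔU = 57.851 + 9.401 + 96.277 = 163.53 m.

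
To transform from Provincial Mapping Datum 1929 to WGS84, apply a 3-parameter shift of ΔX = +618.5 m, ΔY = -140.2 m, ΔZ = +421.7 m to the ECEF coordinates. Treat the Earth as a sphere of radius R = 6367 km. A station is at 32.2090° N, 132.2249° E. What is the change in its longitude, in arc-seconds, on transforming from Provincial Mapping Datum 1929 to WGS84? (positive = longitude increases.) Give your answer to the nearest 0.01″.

sin φ = 0.533009, cos φ = 0.846109, sin λ = 0.740513, cos λ = -0.672042.
East component: ΔE = −sin λ·ΔX + cos λ·ΔY = −(0.740513)(618.5) + (-0.672042)(-140.2) = -363.79 m.
1° of latitude spans πR/180 = 111125 m; at latitude φ, 1° of longitude spans that × cos φ = 94024.0 m, so Δλ = -363.79 / 94024.0 × 3600 = -13.929″.

Δλ = -13.93″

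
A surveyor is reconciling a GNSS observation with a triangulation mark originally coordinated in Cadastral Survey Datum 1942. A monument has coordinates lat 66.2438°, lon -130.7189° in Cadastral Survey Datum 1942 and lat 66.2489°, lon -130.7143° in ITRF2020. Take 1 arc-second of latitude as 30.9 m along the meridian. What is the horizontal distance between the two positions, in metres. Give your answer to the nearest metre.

604 m

Δφ = 66.2489° − 66.2438° = +0.0051°; Δλ = -130.7143° − -130.7189° = +0.0046°.
1° of latitude = 3600 × 30.90 = 111240 m.
ΔN = Δφ × 111240 = 567.3 m; ΔE = Δλ × 111240 × cos(66.2438°) = +0.0046 × 111240 × 0.402846 = 206.1 m.
Distance = √(ΔE² + ΔN²) = √(206.1² + 567.3²) = 603.6 m.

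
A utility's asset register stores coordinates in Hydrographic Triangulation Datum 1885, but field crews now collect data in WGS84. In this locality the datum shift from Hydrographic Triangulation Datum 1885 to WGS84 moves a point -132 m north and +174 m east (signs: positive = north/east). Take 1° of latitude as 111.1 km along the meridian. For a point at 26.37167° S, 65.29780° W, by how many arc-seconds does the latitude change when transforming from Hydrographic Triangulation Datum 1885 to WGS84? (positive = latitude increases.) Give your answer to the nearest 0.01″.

1° of latitude = 111.1 km, so Δφ = -132.0 / 111100 = -0.0011881° = -4.277″.

Δφ = -4.28″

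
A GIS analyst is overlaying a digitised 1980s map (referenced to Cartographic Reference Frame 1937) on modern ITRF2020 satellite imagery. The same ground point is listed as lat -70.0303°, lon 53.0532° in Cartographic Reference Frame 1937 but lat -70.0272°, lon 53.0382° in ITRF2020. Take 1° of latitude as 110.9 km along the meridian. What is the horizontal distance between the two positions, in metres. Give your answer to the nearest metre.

Δφ = -70.0272° − -70.0303° = +0.0031°; Δλ = 53.0382° − 53.0532° = -0.0150°.
ΔN = Δφ × 110900 = 343.8 m; ΔE = Δλ × 110900 × cos(-70.0303°) = -0.0150 × 110900 × 0.341523 = -568.1 m.
Distance = √(ΔE² + ΔN²) = √((-568.1)² + 343.8²) = 664.0 m.

664 m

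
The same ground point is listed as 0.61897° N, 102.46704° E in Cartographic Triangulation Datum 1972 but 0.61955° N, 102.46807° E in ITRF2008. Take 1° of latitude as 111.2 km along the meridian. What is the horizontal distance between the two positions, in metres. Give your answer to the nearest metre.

131 m

Δφ = 0.61955° − 0.61897° = +0.00058°; Δλ = 102.46807° − 102.46704° = +0.00103°.
ΔN = Δφ × 111200 = 64.5 m; ΔE = Δλ × 111200 × cos(0.61897°) = +0.00103 × 111200 × 0.999942 = 114.5 m.
Distance = √(ΔE² + ΔN²) = √(114.5² + 64.5²) = 131.4 m.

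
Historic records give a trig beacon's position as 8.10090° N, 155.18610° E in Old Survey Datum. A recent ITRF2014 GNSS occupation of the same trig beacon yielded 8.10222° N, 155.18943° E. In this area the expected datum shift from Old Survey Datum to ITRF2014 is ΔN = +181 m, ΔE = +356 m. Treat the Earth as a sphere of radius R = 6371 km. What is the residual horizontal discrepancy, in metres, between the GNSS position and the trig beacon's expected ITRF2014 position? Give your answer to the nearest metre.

36 m

Observed coordinate differences: Δφ = +0.00132°, Δλ = +0.00333°.
Converting to metres (1° lat = 111195 m, cos φ = 0.990021): observed ΔN = 146.8 m, observed ΔE = 366.6 m.
Subtracting the expected shift leaves a residual of 146.8 − (181) = -34.2 m north and 366.6 − (356) = 10.6 m east.
Residual distance = √((-34.2)² + 10.6²) = 35.8 m.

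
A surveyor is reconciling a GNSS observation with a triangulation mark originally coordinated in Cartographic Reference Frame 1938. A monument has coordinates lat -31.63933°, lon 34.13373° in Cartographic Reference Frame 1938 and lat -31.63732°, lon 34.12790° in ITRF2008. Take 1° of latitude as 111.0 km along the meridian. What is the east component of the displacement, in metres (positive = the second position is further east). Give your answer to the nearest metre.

Δφ = -31.63732° − -31.63933° = +0.00201°; Δλ = 34.12790° − 34.13373° = -0.00583°.
ΔN = Δφ × 111000 = 223.1 m; ΔE = Δλ × 111000 × cos(-31.63933°) = -0.00583 × 111000 × 0.851367 = -550.9 m.

ΔE = -551 m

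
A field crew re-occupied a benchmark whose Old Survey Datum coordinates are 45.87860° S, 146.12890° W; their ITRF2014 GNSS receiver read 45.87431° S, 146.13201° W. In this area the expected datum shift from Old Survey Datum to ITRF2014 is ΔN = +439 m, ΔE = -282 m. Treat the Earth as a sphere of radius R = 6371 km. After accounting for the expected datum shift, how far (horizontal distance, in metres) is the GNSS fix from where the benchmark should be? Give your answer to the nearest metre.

Observed coordinate differences: Δφ = +0.00429°, Δλ = -0.00311°.
Converting to metres (1° lat = 111195 m, cos φ = 0.696181): observed ΔN = 477.0 m, observed ΔE = -240.8 m.
Subtracting the expected shift leaves a residual of 477.0 − (439) = 38.0 m north and -240.8 − (-282) = 41.2 m east.
Residual distance = √(38.0² + 41.2²) = 56.1 m.

56 m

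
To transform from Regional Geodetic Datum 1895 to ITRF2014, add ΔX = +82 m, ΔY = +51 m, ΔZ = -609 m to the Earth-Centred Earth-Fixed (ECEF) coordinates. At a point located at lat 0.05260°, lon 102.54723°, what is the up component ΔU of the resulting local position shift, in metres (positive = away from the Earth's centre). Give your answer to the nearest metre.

At φ = 0.05260°, λ = 102.54723°: sin φ = 0.000918, cos φ = 1.000000, sin λ = 0.976117, cos λ = -0.217244.
ΔU = cos φ cos λ·ΔX + cos φ sin λ·ΔY + sin φ·ΔZ = (1.000000)(-0.217244)(82) + (1.000000)(0.976117)(51) + (0.000918)(-609) = 31.41 m.

ΔU = 31 m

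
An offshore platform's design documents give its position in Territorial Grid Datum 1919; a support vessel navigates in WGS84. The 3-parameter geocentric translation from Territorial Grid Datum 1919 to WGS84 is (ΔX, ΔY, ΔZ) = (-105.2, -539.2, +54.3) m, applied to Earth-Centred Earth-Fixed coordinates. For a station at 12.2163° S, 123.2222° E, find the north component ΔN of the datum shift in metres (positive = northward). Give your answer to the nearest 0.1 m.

ΔN = -30.2 m

The local north axis is (−sin φ cos λ, −sin φ sin λ, cos φ), giving ΔN = 12.196 − 95.447 + 53.070 = -30.18 m.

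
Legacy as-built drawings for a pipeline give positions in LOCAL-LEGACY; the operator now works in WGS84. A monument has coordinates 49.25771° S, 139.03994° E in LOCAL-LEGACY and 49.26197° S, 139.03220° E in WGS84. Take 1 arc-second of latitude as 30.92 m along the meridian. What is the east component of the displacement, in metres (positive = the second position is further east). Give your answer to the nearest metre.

ΔE = -562 m

Δφ = -49.26197° − -49.25771° = -0.00426°; Δλ = 139.03220° − 139.03994° = -0.00774°.
1° of latitude = 3600 × 30.92 = 111312 m.
ΔN = Δφ × 111312 = -474.2 m; ΔE = Δλ × 111312 × cos(-49.25771°) = -0.00774 × 111312 × 0.652658 = -562.3 m.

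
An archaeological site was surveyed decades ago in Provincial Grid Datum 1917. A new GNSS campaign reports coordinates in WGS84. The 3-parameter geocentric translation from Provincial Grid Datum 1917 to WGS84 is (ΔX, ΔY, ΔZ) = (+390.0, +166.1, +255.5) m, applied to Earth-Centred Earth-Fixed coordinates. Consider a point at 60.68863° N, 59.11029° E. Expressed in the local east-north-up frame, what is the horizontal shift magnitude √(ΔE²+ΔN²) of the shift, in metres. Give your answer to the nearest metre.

At φ = 60.68863°, λ = 59.11029°: sin φ = 0.871972, cos φ = 0.489555, sin λ = 0.858157, cos λ = 0.513387.
ΔE = −sin λ·ΔX + cos λ·ΔY = −(0.858157)·(390.0) + (0.513387)·(166.1) = -249.41 m.
ΔN = −sin φ cos λ·ΔX − sin φ sin λ·ΔY + cos φ·ΔZ = −(0.871972)(0.513387)(390.0) − (0.871972)(0.858157)(166.1) + (0.489555)(255.5) = -173.80 m.
Horizontal magnitude = √(ΔE² + ΔN²) = √((-249.41)² + (-173.80)²) = 303.99 m.

304 m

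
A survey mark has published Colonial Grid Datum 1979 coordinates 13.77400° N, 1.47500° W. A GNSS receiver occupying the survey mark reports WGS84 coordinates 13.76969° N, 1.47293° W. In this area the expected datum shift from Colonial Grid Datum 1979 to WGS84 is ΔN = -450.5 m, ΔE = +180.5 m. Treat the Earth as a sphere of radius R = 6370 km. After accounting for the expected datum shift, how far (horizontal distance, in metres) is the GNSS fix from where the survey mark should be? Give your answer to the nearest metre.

Observed coordinate differences: Δφ = -0.00431°, Δλ = +0.00207°.
Converting to metres (1° lat = 111177 m, cos φ = 0.971242): observed ΔN = -479.2 m, observed ΔE = 223.5 m.
Subtracting the expected shift leaves a residual of -479.2 − (-450.5) = -28.7 m north and 223.5 − (180.5) = 43.0 m east.
Residual distance = √((-28.7)² + 43.0²) = 51.7 m.

52 m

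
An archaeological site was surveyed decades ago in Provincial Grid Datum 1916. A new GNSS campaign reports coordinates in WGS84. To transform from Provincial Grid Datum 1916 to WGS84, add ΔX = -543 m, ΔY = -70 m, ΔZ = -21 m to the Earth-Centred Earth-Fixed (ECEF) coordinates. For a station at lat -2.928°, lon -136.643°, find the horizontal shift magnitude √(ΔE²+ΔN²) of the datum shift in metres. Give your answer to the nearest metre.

The local east axis at (φ, λ) is (−sin λ, cos λ, 0), so ΔE = −sin(-136.643°)·(-543) + cos(-136.643°)·(-70) = -321.90 m.
The local north axis is (−sin φ cos λ, −sin φ sin λ, cos φ), giving ΔN = 20.167 + 2.455 − 20.973 = 1.65 m.
Horizontal magnitude = √(ΔE² + ΔN²) = √((-321.90)² + 1.65²) = 321.90 m.

322 m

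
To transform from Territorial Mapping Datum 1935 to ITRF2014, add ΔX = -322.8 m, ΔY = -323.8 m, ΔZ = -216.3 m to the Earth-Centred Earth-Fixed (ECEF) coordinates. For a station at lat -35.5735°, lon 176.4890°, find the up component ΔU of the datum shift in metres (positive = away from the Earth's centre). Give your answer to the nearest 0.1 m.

ΔU = 371.8 m

The local up (radial) axis is (cos φ cos λ, cos φ sin λ, sin φ), giving ΔU = 262.063 − 16.129 + 125.832 = 371.77 m.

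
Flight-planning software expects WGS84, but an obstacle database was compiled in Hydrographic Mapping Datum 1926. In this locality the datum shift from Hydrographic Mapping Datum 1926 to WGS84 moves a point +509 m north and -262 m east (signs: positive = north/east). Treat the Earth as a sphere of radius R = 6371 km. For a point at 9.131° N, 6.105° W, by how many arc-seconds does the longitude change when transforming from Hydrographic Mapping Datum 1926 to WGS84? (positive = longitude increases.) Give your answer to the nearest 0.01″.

Δλ = -8.59″

At latitude 9.131°, cos φ = 0.987328.
One radian of longitude at latitude φ spans R cos φ, so Δλ = ΔE / (R cos φ) = -262.0 / (6371000 × 0.987328) = -4.1652e-05 rad = -8.591″.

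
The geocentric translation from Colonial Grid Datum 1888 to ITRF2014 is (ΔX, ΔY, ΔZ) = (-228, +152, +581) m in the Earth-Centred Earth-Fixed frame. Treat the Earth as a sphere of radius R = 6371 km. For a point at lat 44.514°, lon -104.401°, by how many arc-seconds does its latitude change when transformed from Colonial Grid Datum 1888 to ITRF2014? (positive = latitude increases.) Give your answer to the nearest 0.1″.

Δφ = 15.5″

sin φ = 0.701084, cos φ = 0.713079, sin λ = -0.968579, cos λ = -0.248707.
North component: ΔN = −sin φ cos λ·ΔX − sin φ sin λ·ΔY + cos φ·ΔZ = −(0.701084)(-0.248707)(-228) − (0.701084)(-0.968579)(152) + (0.713079)(581) = 477.76 m.
1° of latitude spans πR/180 = 111195 m, so Δφ = 477.76 / 111195 × 3600 = 15.468″.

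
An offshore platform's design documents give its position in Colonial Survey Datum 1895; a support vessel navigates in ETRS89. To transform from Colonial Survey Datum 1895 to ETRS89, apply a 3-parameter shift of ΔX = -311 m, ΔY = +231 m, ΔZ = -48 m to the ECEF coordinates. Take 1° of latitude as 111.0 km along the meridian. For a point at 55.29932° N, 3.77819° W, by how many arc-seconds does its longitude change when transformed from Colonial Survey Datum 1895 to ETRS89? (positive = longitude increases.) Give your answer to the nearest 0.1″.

sin φ = 0.822137, cos φ = 0.569289, sin λ = -0.065894, cos λ = 0.997827.
East component: ΔE = −sin λ·ΔX + cos λ·ΔY = −(-0.065894)(-311) + (0.997827)(231) = 210.00 m.
1° of latitude spans 111000 m; at latitude φ, 1° of longitude spans that × cos φ = 63191.1 m, so Δλ = 210.00 / 63191.1 × 3600 = 11.964″.

Δλ = 12.0″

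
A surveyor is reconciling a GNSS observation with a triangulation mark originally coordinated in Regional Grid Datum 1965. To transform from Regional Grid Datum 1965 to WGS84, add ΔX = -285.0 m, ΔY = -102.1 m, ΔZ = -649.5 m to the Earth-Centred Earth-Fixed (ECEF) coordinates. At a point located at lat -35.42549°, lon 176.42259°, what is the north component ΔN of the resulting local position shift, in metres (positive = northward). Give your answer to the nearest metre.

At φ = -35.42549°, λ = 176.42259°: sin φ = -0.579644, cos φ = 0.814870, sin λ = 0.062397, cos λ = -0.998051.
ΔN = −sin φ cos λ·ΔX − sin φ sin λ·ΔY + cos φ·ΔZ = −(-0.579644)(-0.998051)(-285.0) − (-0.579644)(0.062397)(-102.1) + (0.814870)(-649.5) = -368.07 m.

ΔN = -368 m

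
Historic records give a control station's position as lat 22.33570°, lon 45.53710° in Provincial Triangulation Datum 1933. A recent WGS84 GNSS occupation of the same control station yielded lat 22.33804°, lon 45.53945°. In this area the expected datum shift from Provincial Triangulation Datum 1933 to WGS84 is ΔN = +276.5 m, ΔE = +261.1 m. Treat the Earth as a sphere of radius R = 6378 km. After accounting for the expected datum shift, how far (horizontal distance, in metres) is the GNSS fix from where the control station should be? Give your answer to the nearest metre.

Observed coordinate differences: Δφ = +0.00234°, Δλ = +0.00235°.
Converting to metres (1° lat = 111317 m, cos φ = 0.924973): observed ΔN = 260.5 m, observed ΔE = 242.0 m.
Subtracting the expected shift leaves a residual of 260.5 − (276.5) = -16.0 m north and 242.0 − (261.1) = -19.1 m east.
Residual distance = √((-16.0)² + (-19.1)²) = 25.0 m.

25 m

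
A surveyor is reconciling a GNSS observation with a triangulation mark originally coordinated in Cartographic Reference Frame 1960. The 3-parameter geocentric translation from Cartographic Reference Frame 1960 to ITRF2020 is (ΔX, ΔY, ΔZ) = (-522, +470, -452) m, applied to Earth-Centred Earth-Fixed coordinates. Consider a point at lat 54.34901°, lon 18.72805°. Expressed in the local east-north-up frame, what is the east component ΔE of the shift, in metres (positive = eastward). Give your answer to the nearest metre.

ΔE = 613 m

The local east axis at (φ, λ) is (−sin λ, cos λ, 0), so ΔE = −sin(18.72805°)·(-522) + cos(18.72805°)·470 = 612.72 m.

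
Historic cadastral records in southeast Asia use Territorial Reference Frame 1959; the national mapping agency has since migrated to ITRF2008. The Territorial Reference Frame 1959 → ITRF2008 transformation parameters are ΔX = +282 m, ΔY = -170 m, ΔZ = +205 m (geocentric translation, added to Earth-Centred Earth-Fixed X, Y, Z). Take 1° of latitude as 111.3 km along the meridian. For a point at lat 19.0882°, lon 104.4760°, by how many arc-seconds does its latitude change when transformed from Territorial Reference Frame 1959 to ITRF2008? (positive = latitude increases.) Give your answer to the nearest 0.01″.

sin φ = 0.327023, cos φ = 0.945016, sin λ = 0.968252, cos λ = -0.249974.
North component: ΔN = −sin φ cos λ·ΔX − sin φ sin λ·ΔY + cos φ·ΔZ = −(0.327023)(-0.249974)(282) − (0.327023)(0.968252)(-170) + (0.945016)(205) = 270.61 m.
1° of latitude spans 111300 m, so Δφ = 270.61 / 111300 × 3600 = 8.753″.

Δφ = 8.75″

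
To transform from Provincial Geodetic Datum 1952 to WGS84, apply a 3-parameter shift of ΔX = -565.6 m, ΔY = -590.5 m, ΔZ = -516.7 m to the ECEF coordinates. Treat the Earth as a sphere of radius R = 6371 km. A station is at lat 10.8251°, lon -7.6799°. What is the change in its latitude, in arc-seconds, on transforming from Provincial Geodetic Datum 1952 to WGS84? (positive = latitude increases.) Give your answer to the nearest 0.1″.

sin φ = 0.187812, cos φ = 0.982205, sin λ = -0.133639, cos λ = 0.991030.
North component: ΔN = −sin φ cos λ·ΔX − sin φ sin λ·ΔY + cos φ·ΔZ = −(0.187812)(0.991030)(-565.6) − (0.187812)(-0.133639)(-590.5) + (0.982205)(-516.7) = -417.05 m.
1° of latitude spans πR/180 = 111195 m, so Δφ = -417.05 / 111195 × 3600 = -13.502″.

Δφ = -13.5″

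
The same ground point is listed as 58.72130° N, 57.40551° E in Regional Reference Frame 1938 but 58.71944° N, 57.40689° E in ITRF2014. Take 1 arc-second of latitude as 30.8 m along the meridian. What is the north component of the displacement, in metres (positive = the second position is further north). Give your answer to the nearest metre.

ΔN = -206 m

Δφ = 58.71944° − 58.72130° = -0.00186°; Δλ = 57.40689° − 57.40551° = +0.00138°.
1° of latitude = 3600 × 30.80 = 110880 m.
ΔN = Δφ × 110880 = -206.2 m; ΔE = Δλ × 110880 × cos(58.72130°) = +0.00138 × 110880 × 0.519201 = 79.4 m.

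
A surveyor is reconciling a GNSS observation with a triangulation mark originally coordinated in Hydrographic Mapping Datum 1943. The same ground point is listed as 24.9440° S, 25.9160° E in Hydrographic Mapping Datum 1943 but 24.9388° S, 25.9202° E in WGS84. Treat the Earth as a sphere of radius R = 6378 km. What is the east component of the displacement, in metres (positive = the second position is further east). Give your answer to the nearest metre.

Δφ = -24.9388° − -24.9440° = +0.0052°; Δλ = 25.9202° − 25.9160° = +0.0042°.
1° along a meridian = πR/180 = 111317 m.
ΔN = Δφ × 111317 = 578.8 m; ΔE = Δλ × 111317 × cos(-24.9440°) = +0.0042 × 111317 × 0.906720 = 423.9 m.

ΔE = 424 m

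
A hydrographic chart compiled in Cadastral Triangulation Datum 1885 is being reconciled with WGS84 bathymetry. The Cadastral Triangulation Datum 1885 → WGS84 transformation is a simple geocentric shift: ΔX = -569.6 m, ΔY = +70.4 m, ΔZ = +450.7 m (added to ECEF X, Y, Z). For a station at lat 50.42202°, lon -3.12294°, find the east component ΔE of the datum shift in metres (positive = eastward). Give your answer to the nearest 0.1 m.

ΔE = 39.3 m

The local east axis at (φ, λ) is (−sin λ, cos λ, 0), so ΔE = −sin(-3.12294°)·(-569.6) + cos(-3.12294°)·70.4 = 39.26 m.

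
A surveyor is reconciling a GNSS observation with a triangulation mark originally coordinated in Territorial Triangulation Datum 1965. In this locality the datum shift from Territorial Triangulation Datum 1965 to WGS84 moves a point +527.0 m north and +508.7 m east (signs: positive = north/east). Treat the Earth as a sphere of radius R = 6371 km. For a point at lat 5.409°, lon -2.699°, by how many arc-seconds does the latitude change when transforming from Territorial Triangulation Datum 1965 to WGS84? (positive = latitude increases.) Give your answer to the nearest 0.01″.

Δφ = 17.06″

On a sphere of radius R, 1 rad of latitude = R, so Δφ = ΔN / R = 527.0 / 6371000 = 8.2719e-05 rad = 17.062″.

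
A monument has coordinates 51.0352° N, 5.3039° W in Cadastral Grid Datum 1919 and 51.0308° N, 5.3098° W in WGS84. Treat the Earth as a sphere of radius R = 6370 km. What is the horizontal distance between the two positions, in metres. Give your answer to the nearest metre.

640 m

Δφ = 51.0308° − 51.0352° = -0.0044°; Δλ = -5.3098° − -5.3039° = -0.0059°.
1° along a meridian = πR/180 = 111177 m.
ΔN = Δφ × 111177 = -489.2 m; ΔE = Δλ × 111177 × cos(51.0352°) = -0.0059 × 111177 × 0.628843 = -412.5 m.
Distance = √(ΔE² + ΔN²) = √((-412.5)² + (-489.2)²) = 639.9 m.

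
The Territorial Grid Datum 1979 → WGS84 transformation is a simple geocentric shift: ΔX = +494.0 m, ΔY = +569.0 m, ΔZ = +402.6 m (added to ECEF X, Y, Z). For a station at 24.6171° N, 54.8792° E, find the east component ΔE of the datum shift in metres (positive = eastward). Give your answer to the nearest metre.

The local east axis at (φ, λ) is (−sin λ, cos λ, 0), so ΔE = −sin(54.8792°)·494.0 + cos(54.8792°)·569.0 = -76.72 m.

ΔE = -77 m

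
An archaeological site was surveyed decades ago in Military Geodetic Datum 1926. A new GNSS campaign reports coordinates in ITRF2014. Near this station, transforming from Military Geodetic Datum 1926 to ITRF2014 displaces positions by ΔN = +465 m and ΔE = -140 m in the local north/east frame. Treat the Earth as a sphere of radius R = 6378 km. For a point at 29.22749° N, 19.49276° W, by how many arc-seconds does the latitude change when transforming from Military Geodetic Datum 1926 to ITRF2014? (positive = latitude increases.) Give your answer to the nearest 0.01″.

Δφ = 15.04″

On a sphere of radius R, 1 rad of latitude = R, so Δφ = ΔN / R = 465.0 / 6378000 = 7.2907e-05 rad = 15.038″.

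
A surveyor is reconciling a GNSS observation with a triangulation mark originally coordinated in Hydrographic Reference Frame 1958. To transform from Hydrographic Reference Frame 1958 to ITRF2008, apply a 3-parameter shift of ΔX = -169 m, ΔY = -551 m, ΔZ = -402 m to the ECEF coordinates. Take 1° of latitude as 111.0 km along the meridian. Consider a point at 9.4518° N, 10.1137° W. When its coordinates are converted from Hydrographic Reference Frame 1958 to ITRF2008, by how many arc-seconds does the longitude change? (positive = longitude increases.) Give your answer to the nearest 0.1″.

sin φ = 0.164218, cos φ = 0.986424, sin λ = -0.175602, cos λ = 0.984461.
East component: ΔE = −sin λ·ΔX + cos λ·ΔY = −(-0.175602)(-169) + (0.984461)(-551) = -572.11 m.
1° of latitude spans 111000 m; at latitude φ, 1° of longitude spans that × cos φ = 109493.1 m, so Δλ = -572.11 / 109493.1 × 3600 = -18.810″.

Δλ = -18.8″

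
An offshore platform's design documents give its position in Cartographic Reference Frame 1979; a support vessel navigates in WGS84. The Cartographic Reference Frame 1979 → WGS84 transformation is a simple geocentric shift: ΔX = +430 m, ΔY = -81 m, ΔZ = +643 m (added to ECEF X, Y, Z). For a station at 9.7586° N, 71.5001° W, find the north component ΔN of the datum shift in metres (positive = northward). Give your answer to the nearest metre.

The local north axis is (−sin φ cos λ, −sin φ sin λ, cos φ), giving ΔN = -23.126 − 13.020 + 633.696 = 597.55 m.

ΔN = 598 m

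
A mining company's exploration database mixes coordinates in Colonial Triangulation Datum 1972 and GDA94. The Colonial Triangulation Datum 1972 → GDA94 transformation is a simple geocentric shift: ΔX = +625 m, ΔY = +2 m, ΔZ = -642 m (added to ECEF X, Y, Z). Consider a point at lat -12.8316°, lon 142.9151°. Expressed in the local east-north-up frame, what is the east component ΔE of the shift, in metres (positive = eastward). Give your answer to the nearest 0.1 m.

ΔE = -378.5 m

At φ = -12.8316°, λ = 142.9151°: sin φ = -0.222086, cos φ = 0.975027, sin λ = 0.602998, cos λ = -0.797743.
ΔE = −sin λ·ΔX + cos λ·ΔY = −(0.602998)·(625) + (-0.797743)·(2) = -378.47 m.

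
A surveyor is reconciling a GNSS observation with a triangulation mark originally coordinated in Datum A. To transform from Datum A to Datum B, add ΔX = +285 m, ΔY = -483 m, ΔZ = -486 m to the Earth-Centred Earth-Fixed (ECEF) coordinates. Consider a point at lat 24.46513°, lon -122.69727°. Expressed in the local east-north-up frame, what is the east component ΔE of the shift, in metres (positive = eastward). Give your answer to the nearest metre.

ΔE = 501 m

The local east axis at (φ, λ) is (−sin λ, cos λ, 0), so ΔE = −sin(-122.69727°)·285 + cos(-122.69727°)·(-483) = 500.75 m.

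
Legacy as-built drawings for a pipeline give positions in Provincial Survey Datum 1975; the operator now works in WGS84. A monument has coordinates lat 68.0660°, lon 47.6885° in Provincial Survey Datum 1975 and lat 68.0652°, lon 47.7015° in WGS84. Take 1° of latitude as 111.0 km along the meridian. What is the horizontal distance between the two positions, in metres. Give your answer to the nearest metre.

Δφ = 68.0652° − 68.0660° = -0.0008°; Δλ = 47.7015° − 47.6885° = +0.0130°.
ΔN = Δφ × 111000 = -88.8 m; ΔE = Δλ × 111000 × cos(68.0660°) = +0.0130 × 111000 × 0.373538 = 539.0 m.
Distance = √(ΔE² + ΔN²) = √(539.0² + (-88.8)²) = 546.3 m.

546 m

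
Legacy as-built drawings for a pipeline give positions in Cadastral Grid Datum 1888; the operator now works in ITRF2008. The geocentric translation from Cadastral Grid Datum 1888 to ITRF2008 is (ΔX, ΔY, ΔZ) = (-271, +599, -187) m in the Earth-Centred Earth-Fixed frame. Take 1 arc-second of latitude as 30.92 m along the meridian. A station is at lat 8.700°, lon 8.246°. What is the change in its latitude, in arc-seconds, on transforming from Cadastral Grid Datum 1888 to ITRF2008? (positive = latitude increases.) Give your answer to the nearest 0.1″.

Δφ = -5.1″

sin φ = 0.151261, cos φ = 0.988494, sin λ = 0.143424, cos λ = 0.989661.
North component: ΔN = −sin φ cos λ·ΔX − sin φ sin λ·ΔY + cos φ·ΔZ = −(0.151261)(0.989661)(-271) − (0.151261)(0.143424)(599) + (0.988494)(-187) = -157.28 m.
1° of latitude spans 3600 × 30.92 = 111312 m, so Δφ = -157.28 / 111312 × 3600 = -5.087″.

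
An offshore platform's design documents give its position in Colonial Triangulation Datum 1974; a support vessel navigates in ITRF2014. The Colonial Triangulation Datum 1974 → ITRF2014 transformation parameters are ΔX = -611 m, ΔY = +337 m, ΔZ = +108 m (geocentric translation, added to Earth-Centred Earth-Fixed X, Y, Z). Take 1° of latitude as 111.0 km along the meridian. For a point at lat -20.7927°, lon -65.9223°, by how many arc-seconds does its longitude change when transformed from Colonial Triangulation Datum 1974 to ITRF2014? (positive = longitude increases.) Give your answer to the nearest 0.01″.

Δλ = -14.58″

sin φ = -0.354988, cos φ = 0.934871, sin λ = -0.912993, cos λ = 0.407975.
East component: ΔE = −sin λ·ΔX + cos λ·ΔY = −(-0.912993)(-611) + (0.407975)(337) = -420.35 m.
1° of latitude spans 111000 m; at latitude φ, 1° of longitude spans that × cos φ = 103770.7 m, so Δλ = -420.35 / 103770.7 × 3600 = -14.583″.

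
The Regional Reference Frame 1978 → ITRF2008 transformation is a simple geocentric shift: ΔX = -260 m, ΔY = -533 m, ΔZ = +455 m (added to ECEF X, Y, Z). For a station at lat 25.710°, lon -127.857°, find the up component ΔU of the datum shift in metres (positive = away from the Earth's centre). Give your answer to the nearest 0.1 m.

ΔU = 720.3 m

The local up (radial) axis is (cos φ cos λ, cos φ sin λ, sin φ), giving ΔU = 143.764 + 379.166 + 197.386 = 720.32 m.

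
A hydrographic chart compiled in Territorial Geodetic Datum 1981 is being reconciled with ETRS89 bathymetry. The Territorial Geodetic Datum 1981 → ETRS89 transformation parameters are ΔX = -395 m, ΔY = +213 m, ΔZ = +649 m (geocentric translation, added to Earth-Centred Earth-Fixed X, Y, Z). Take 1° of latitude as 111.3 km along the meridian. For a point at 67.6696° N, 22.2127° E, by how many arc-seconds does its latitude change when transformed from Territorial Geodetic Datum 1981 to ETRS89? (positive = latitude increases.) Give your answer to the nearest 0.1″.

Δφ = 16.5″

sin φ = 0.925008, cos φ = 0.379947, sin λ = 0.378046, cos λ = 0.925787.
North component: ΔN = −sin φ cos λ·ΔX − sin φ sin λ·ΔY + cos φ·ΔZ = −(0.925008)(0.925787)(-395) − (0.925008)(0.378046)(213) + (0.379947)(649) = 510.36 m.
1° of latitude spans 111300 m, so Δφ = 510.36 / 111300 × 3600 = 16.508″.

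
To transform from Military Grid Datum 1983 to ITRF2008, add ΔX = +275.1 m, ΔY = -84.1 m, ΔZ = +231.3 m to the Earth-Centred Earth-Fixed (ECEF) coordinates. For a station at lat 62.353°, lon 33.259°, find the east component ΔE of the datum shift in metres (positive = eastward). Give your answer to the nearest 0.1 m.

ΔE = -221.2 m

The local east axis at (φ, λ) is (−sin λ, cos λ, 0), so ΔE = −sin(33.259°)·275.1 + cos(33.259°)·(-84.1) = -221.20 m.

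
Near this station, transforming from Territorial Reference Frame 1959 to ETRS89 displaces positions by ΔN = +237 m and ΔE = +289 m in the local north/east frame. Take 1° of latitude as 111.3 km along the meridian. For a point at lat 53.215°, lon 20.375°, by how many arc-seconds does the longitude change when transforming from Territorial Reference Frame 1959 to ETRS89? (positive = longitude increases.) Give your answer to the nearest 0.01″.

Δλ = 15.61″

At latitude 53.215°, cos φ = 0.598814.
1° of longitude at this latitude = 111.3 × cos φ = 66.65 km, so Δλ = 289.0 / 66648.0 = 0.0043362° = 15.610″.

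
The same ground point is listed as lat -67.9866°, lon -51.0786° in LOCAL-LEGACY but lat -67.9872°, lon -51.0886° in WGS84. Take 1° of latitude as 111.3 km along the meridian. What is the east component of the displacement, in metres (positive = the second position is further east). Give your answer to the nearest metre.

ΔE = -417 m

Δφ = -67.9872° − -67.9866° = -0.0006°; Δλ = -51.0886° − -51.0786° = -0.0100°.
ΔN = Δφ × 111300 = -66.8 m; ΔE = Δλ × 111300 × cos(-67.9866°) = -0.0100 × 111300 × 0.374823 = -417.2 m.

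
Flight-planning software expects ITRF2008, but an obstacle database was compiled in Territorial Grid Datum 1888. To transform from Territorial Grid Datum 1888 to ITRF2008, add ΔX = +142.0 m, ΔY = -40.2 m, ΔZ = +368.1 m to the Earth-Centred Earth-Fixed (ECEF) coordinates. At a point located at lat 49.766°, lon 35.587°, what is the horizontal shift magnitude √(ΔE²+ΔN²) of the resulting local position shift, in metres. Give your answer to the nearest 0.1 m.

203.3 m

At φ = 49.766°, λ = 35.587°: sin φ = 0.763413, cos φ = 0.645911, sin λ = 0.581938, cos λ = 0.813233.
ΔE = −sin λ·ΔX + cos λ·ΔY = −(0.581938)·(142.0) + (0.813233)·(-40.2) = -115.33 m.
ΔN = −sin φ cos λ·ΔX − sin φ sin λ·ΔY + cos φ·ΔZ = −(0.763413)(0.813233)(142.0) − (0.763413)(0.581938)(-40.2) + (0.645911)(368.1) = 167.46 m.
Horizontal magnitude = √(ΔE² + ΔN²) = √((-115.33)² + 167.46²) = 203.33 m.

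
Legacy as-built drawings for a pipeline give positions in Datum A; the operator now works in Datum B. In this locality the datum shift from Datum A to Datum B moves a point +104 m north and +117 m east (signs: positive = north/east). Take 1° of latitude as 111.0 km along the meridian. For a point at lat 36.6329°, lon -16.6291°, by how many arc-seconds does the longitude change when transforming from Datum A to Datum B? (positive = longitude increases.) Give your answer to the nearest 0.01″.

Δλ = 4.73″

At latitude 36.6329°, cos φ = 0.802475.
1° of longitude at this latitude = 111.0 × cos φ = 89.07 km, so Δλ = 117.0 / 89074.7 = 0.0013135° = 4.729″.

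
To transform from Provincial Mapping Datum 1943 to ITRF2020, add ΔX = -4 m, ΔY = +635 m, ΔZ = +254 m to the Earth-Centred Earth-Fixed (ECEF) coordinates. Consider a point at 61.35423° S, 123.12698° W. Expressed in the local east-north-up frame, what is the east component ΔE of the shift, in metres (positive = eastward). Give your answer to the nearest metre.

The local east axis at (φ, λ) is (−sin λ, cos λ, 0), so ΔE = −sin(-123.12698°)·(-4) + cos(-123.12698°)·635 = -350.38 m.

ΔE = -350 m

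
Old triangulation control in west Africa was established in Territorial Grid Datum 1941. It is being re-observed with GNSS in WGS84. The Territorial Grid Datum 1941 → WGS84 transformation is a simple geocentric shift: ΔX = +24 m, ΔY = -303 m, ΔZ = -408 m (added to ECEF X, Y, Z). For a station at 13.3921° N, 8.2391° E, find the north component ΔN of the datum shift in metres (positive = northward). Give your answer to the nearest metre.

ΔN = -392 m

The local north axis is (−sin φ cos λ, −sin φ sin λ, cos φ), giving ΔN = -5.501 + 10.057 − 396.906 = -392.35 m.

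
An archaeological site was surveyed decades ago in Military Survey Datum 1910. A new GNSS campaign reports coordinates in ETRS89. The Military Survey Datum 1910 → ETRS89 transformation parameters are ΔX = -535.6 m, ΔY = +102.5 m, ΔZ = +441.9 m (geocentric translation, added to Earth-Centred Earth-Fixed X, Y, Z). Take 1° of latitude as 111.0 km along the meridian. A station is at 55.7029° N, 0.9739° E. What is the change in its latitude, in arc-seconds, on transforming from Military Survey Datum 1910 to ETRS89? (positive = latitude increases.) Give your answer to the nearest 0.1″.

sin φ = 0.826127, cos φ = 0.563484, sin λ = 0.016997, cos λ = 0.999856.
North component: ΔN = −sin φ cos λ·ΔX − sin φ sin λ·ΔY + cos φ·ΔZ = −(0.826127)(0.999856)(-535.6) − (0.826127)(0.016997)(102.5) + (0.563484)(441.9) = 689.97 m.
1° of latitude spans 111000 m, so Δφ = 689.97 / 111000 × 3600 = 22.378″.

Δφ = 22.4″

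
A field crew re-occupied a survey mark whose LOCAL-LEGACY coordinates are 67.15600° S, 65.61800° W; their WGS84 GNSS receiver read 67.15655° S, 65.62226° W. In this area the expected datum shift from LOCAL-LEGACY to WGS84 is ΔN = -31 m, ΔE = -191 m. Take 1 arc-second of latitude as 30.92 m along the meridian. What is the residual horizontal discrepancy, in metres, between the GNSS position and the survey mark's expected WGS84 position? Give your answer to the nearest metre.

Observed coordinate differences: Δφ = -0.00055°, Δλ = -0.00426°.
Converting to metres (1° lat = 111312 m, cos φ = 0.388223): observed ΔN = -61.2 m, observed ΔE = -184.1 m.
Subtracting the expected shift leaves a residual of -61.2 − (-31) = -30.2 m north and -184.1 − (-191) = 6.9 m east.
Residual distance = √((-30.2)² + 6.9²) = 31.0 m.

31 m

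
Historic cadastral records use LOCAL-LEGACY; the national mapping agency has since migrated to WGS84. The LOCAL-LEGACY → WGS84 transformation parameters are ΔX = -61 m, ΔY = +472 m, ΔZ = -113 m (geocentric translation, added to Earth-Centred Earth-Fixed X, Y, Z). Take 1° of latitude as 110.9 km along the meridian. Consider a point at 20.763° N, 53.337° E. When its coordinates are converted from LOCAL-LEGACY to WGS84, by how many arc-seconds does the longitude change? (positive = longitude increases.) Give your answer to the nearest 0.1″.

sin φ = 0.354503, cos φ = 0.935055, sin λ = 0.802161, cos λ = 0.597107.
East component: ΔE = −sin λ·ΔX + cos λ·ΔY = −(0.802161)(-61) + (0.597107)(472) = 330.77 m.
1° of latitude spans 110900 m; at latitude φ, 1° of longitude spans that × cos φ = 103697.6 m, so Δλ = 330.77 / 103697.6 × 3600 = 11.483″.

Δλ = 11.5″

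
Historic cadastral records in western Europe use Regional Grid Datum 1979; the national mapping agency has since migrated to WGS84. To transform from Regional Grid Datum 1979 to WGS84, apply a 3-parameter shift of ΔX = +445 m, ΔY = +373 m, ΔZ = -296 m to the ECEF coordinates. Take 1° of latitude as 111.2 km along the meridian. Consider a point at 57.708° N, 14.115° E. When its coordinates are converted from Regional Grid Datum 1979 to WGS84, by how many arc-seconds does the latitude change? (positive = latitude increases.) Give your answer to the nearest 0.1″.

Δφ = -19.4″

sin φ = 0.845336, cos φ = 0.534234, sin λ = 0.243869, cos λ = 0.969808.
North component: ΔN = −sin φ cos λ·ΔX − sin φ sin λ·ΔY + cos φ·ΔZ = −(0.845336)(0.969808)(445) − (0.845336)(0.243869)(373) + (0.534234)(-296) = -599.85 m.
1° of latitude spans 111200 m, so Δφ = -599.85 / 111200 × 3600 = -19.419″.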